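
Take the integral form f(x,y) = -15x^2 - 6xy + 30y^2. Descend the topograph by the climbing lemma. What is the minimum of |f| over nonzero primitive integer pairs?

descent: ρ → (30,6,-15)
descent: ρ → (-15,24,21)  [lands on river]
river: ρ → (21,18,-18)
river: ρ → (-18,18,21)
river: ρ → (21,24,-15)
river: ρ → (-15,36,9)
river: ρ → (9,36,-15)
closes: descent 2, river 6
min |a| on river = 9

9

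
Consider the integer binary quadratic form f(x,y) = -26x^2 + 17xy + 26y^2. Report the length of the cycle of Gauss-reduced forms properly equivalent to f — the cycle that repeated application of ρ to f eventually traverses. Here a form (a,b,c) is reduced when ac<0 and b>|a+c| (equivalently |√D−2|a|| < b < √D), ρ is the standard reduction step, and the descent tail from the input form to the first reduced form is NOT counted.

D = 2993, ⌊√D⌋ = 54
river: ρ → (26,35,-17)
river: ρ → (-17,33,28)
river: ρ → (28,23,-22)
river: ρ → (-22,21,29)
river: ρ → (29,37,-14)
river: ρ → (-14,47,14)
river: ρ → (14,37,-29)
river: ρ → (-29,21,22)
river: ρ → (22,23,-28)
river: ρ → (-28,33,17)
river: ρ → (17,35,-26)
river: ρ → (-26,17,26)
ρ-cycle length = 12 (tail of 0 descent steps not counted)

12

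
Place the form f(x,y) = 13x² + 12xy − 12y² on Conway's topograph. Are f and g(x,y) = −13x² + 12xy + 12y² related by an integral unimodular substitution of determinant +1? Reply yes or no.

D₁ = 768, D₂ = 768
river cycle of f (length 8): (-12, 12, 13), (13, 14, -11), (-11, 8, 16), (16, 24, -3), (-3, 24, 16), (16, 8, -11), (-11, 14, 13), (13, 12, -12)
river cycle of g (length 8): (12, 12, -13), (-13, 14, 11), (11, 8, -16), (-16, 24, 3), (3, 24, -16), (-16, 8, 11), (11, 14, -13), (-13, 12, 12)
cycles differ ⇒ inequivalent

no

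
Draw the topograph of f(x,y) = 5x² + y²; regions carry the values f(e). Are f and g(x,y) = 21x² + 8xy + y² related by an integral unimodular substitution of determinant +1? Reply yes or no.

D₁ = -20, D₂ = -20
f: flip: (5,0,1)→(1,0,5)
f: reduced (well bottom): (1,0,5) with a≤c, −a<b≤a
g: flip: (21,8,1)→(1,-8,21)
g: translate: b→0 (≡-8 mod 2), so (1,-8,21)→(1,0,5)
g: reduced (well bottom): (1,0,5) with a≤c, −a<b≤a
reduced forms (1, 0, 5) vs (1, 0, 5) ⇒ equivalent

yes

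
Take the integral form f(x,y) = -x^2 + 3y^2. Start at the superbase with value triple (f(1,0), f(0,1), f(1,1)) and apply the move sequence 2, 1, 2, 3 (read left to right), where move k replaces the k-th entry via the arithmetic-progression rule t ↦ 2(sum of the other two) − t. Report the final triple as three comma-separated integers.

start (-1,3,2) = (f(1,0),f(0,1),f(1,1))
replace slot 2: 2·((-1)+2) − 3 = -1 → (-1,-1,2)
replace slot 1: 2·((-1)+2) − (-1) = 3 → (3,-1,2)
replace slot 2: 2·(3+2) − (-1) = 11 → (3,11,2)
replace slot 3: 2·(3+11) − 2 = 26 → (3,11,26)

3,11,26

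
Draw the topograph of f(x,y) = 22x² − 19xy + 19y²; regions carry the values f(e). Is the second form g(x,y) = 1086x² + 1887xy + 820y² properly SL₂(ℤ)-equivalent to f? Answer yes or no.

D₁ = -1311, D₂ = -1311
f: flip: (22,-19,19)→(19,19,22)
f: reduced (well bottom): (19,19,22) with a≤c, −a<b≤a
g: translate: b→-285 (≡1887 mod 2172), so (1086,1887,820)→(1086,-285,19)
g: flip: (1086,-285,19)→(19,285,1086)
g: translate: b→19 (≡285 mod 38), so (19,285,1086)→(19,19,22)
g: reduced (well bottom): (19,19,22) with a≤c, −a<b≤a
reduced forms (19, 19, 22) vs (19, 19, 22) ⇒ equivalent

yes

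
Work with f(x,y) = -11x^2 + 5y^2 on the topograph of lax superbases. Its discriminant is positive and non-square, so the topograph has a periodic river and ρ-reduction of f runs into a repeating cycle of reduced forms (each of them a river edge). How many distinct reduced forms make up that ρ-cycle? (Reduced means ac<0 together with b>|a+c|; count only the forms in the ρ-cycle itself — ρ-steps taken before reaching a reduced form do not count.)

D = 220, ⌊√D⌋ = 14
descent: ρ → (5,10,-6)  [lands on river]
river: ρ → (-6,14,1)
river: ρ → (1,14,-6)
river: ρ → (-6,10,5)
ρ-cycle length = 4 (tail of 1 descent step not counted)

4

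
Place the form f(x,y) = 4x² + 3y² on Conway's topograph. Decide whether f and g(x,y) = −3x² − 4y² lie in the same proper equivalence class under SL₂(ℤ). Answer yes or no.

D₁ = -48, D₂ = -48
f: flip: (4,0,3)→(3,0,4)
f: reduced (well bottom): (3,0,4) with a≤c, −a<b≤a
g is negative-definite; reduce −g:
−g: reduced (well bottom): (3,0,4) with a≤c, −a<b≤a
flip sign back: reduced form of g is (-3,0,-4)
reduced forms (3, 0, 4) vs (-3, 0, -4) ⇒ inequivalent

no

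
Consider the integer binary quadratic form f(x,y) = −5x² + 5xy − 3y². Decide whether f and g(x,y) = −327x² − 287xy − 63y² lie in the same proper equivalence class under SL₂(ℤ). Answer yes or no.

D₁ = -35, D₂ = -35
f is negative-definite; reduce −f:
−f: translate: b→5 (≡-5 mod 10), so (5,-5,3)→(5,5,3)
−f: flip: (5,5,3)→(3,-5,5)
−f: translate: b→1 (≡-5 mod 6), so (3,-5,5)→(3,1,3)
−f: reduced (well bottom): (3,1,3) with a≤c, −a<b≤a
flip sign back: reduced form of f is (-3,-1,-3)
g is negative-definite; reduce −g:
−g: flip: (327,287,63)→(63,-287,327)
−g: translate: b→-35 (≡-287 mod 126), so (63,-287,327)→(63,-35,5)
−g: flip: (63,-35,5)→(5,35,63)
−g: translate: b→5 (≡35 mod 10), so (5,35,63)→(5,5,3)
−g: flip: (5,5,3)→(3,-5,5)
−g: translate: b→1 (≡-5 mod 6), so (3,-5,5)→(3,1,3)
−g: reduced (well bottom): (3,1,3) with a≤c, −a<b≤a
flip sign back: reduced form of g is (-3,-1,-3)
reduced forms (-3, -1, -3) vs (-3, -1, -3) ⇒ equivalent

yes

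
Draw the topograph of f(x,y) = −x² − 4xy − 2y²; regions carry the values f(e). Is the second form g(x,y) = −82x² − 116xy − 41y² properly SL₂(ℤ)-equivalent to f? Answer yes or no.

D₁ = 8, D₂ = 8
river cycle of f (length 2): (1, 2, -1), (-1, 2, 1)
river cycle of g (length 2): (-1, 2, 1), (1, 2, -1)
cycles coincide ⇒ equivalent

yes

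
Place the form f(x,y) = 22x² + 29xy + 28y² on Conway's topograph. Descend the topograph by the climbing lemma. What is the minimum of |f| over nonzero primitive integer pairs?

translate: b→-15 (≡29 mod 44), so (22,29,28)→(22,-15,21)
flip: (22,-15,21)→(21,15,22)
reduced (well bottom): (21,15,22) with a≤c, −a<b≤a
well minimum = a = 21

21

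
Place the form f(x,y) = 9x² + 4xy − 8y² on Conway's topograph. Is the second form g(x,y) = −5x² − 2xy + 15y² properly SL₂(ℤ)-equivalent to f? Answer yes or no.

D₁ = 304, D₂ = 304
river cycle of f (length 12): (-8, 12, 5), (5, 8, -12), (-12, 16, 1), (1, 16, -12), (-12, 8, 5), (5, 12, -8), (-8, 4, 9), (9, 14, -3), (-3, 16, 4), (4, 16, -3), … (2 more)
river cycle of g (length 12): (-5, 8, 12), (12, 16, -1), (-1, 16, 12), (12, 8, -5), (-5, 12, 8), (8, 4, -9), (-9, 14, 3), (3, 16, -4), (-4, 16, 3), (3, 14, -9), … (2 more)
cycles differ ⇒ inequivalent

no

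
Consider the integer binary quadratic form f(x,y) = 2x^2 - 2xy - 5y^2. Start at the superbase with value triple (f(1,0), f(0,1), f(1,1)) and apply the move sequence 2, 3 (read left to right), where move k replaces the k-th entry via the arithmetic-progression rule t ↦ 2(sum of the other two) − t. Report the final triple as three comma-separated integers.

start (2,-5,-5) = (f(1,0),f(0,1),f(1,1))
replace slot 2: 2·(2+(-5)) − (-5) = -1 → (2,-1,-5)
replace slot 3: 2·(2+(-1)) − (-5) = 7 → (2,-1,7)

2,-1,7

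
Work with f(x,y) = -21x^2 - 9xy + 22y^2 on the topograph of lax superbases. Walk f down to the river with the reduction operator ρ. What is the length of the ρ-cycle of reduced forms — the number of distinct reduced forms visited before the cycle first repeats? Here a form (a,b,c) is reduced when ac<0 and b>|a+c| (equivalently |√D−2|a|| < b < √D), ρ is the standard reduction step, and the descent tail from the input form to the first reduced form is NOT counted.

D = 1929, ⌊√D⌋ = 43
descent: ρ → (22,9,-21)  [lands on river]
river: ρ → (-21,33,10)
river: ρ → (10,27,-30)
river: ρ → (-30,33,7)
river: ρ → (7,37,-20)
river: ρ → (-20,43,1)
river: ρ → (1,43,-20)
river: ρ → (-20,37,7)
river: ρ → (7,33,-30)
river: ρ → (-30,27,10)
river: ρ → (10,33,-21)
river: ρ → (-21,9,22)
river: ρ → (22,35,-8)
river: ρ → (-8,29,34)
river: ρ → (34,39,-3)
river: ρ → (-3,39,34)
river: ρ → (34,29,-8)
river: ρ → (-8,35,22)
ρ-cycle length = 18 (tail of 1 descent step not counted)

18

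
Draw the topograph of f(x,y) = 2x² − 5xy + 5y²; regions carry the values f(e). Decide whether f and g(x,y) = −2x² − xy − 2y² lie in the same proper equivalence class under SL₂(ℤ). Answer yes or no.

D₁ = -15, D₂ = -15
f: translate: b→-1 (≡-5 mod 4), so (2,-5,5)→(2,-1,2)
f: flip: (2,-1,2)→(2,1,2)
f: reduced (well bottom): (2,1,2) with a≤c, −a<b≤a
g is negative-definite; reduce −g:
−g: reduced (well bottom): (2,1,2) with a≤c, −a<b≤a
flip sign back: reduced form of g is (-2,-1,-2)
reduced forms (2, 1, 2) vs (-2, -1, -2) ⇒ inequivalent

no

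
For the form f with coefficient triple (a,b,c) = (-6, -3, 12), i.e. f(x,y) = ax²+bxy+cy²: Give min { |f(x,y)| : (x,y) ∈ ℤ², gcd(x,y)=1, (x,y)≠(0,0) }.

descent: ρ → (12,3,-6)
descent: ρ → (-6,9,9)  [lands on river]
river: ρ → (9,9,-6)
river: ρ → (-6,15,3)
river: ρ → (3,15,-6)
closes: descent 2, river 4
min |a| on river = 3

3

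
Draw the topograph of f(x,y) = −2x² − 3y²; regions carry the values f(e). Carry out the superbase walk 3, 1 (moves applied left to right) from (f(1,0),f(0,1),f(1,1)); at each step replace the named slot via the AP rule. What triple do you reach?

start (-2,-3,-5) = (f(1,0),f(0,1),f(1,1))
replace slot 3: 2·((-2)+(-3)) − (-5) = -5 → (-2,-3,-5)
replace slot 1: 2·((-3)+(-5)) − (-2) = -14 → (-14,-3,-5)

-14,-3,-5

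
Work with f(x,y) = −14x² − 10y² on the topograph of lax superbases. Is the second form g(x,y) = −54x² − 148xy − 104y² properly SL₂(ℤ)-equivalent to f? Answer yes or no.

D₁ = -560, D₂ = -560
f is negative-definite; reduce −f:
−f: flip: (14,0,10)→(10,0,14)
−f: reduced (well bottom): (10,0,14) with a≤c, −a<b≤a
flip sign back: reduced form of f is (-10,0,-14)
g is negative-definite; reduce −g:
−g: translate: b→40 (≡148 mod 108), so (54,148,104)→(54,40,10)
−g: flip: (54,40,10)→(10,-40,54)
−g: translate: b→0 (≡-40 mod 20), so (10,-40,54)→(10,0,14)
−g: reduced (well bottom): (10,0,14) with a≤c, −a<b≤a
flip sign back: reduced form of g is (-10,0,-14)
reduced forms (-10, 0, -14) vs (-10, 0, -14) ⇒ equivalent

yes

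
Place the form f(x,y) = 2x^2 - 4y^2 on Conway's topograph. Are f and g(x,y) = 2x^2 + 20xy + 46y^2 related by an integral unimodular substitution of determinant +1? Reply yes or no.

D₁ = 32, D₂ = 32
river cycle of f (length 2): (2, 4, -2), (-2, 4, 2)
river cycle of g (length 2): (2, 4, -2), (-2, 4, 2)
cycles coincide ⇒ equivalent

yes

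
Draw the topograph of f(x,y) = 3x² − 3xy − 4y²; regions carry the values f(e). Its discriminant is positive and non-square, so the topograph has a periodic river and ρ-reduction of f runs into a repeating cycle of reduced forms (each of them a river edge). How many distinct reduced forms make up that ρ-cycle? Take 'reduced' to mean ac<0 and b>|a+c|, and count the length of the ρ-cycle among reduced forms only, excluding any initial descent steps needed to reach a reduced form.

D = 57, ⌊√D⌋ = 7
descent: ρ → (-4,3,3)  [lands on river]
river: ρ → (3,3,-4)
river: ρ → (-4,5,2)
river: ρ → (2,7,-1)
river: ρ → (-1,7,2)
river: ρ → (2,5,-4)
ρ-cycle length = 6 (tail of 1 descent step not counted)

6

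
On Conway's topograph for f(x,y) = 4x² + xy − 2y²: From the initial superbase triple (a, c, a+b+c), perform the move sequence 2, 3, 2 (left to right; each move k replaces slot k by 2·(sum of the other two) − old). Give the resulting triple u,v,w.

start (4,-2,3) = (f(1,0),f(0,1),f(1,1))
replace slot 2: 2·(4+3) − (-2) = 16 → (4,16,3)
replace slot 3: 2·(4+16) − 3 = 37 → (4,16,37)
replace slot 2: 2·(4+37) − 16 = 66 → (4,66,37)

4,66,37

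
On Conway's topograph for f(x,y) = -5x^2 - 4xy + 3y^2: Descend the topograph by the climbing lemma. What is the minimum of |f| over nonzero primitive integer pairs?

descent: ρ → (3,4,-5)  [lands on river]
river: ρ → (-5,6,2)
river: ρ → (2,6,-5)
river: ρ → (-5,4,3)
river: ρ → (3,8,-1)
river: ρ → (-1,8,3)
closes: descent 1, river 6
min |a| on river = 1

1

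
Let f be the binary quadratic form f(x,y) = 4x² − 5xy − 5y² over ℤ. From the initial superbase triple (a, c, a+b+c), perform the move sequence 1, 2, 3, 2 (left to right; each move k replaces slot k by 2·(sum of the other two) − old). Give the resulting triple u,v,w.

start (4,-5,-6) = (f(1,0),f(0,1),f(1,1))
replace slot 1: 2·((-5)+(-6)) − 4 = -26 → (-26,-5,-6)
replace slot 2: 2·((-26)+(-6)) − (-5) = -59 → (-26,-59,-6)
replace slot 3: 2·((-26)+(-59)) − (-6) = -164 → (-26,-59,-164)
replace slot 2: 2·((-26)+(-164)) − (-59) = -321 → (-26,-321,-164)

-26,-321,-164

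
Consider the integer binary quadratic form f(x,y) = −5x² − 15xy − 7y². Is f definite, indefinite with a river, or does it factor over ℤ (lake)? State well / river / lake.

D = b²−4ac = (-15)² − 4·(-5)·(-7) = 85
D > 0 non-square ⇒ indefinite ⇒ periodic river

river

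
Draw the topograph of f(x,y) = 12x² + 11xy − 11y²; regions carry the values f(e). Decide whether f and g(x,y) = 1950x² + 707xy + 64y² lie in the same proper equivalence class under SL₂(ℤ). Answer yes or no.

D₁ = 649, D₂ = 649
river cycle of f (length 34): (-11, 11, 12), (12, 13, -10), (-10, 7, 15), (15, 23, -2), (-2, 25, 3), (3, 23, -10), (-10, 17, 9), (9, 19, -8), (-8, 13, 15), (15, 17, -6), … (24 more)
river cycle of g (length 34): (12, 11, -11), (-11, 11, 12), (12, 13, -10), (-10, 7, 15), (15, 23, -2), (-2, 25, 3), (3, 23, -10), (-10, 17, 9), (9, 19, -8), (-8, 13, 15), … (24 more)
cycles coincide ⇒ equivalent

yes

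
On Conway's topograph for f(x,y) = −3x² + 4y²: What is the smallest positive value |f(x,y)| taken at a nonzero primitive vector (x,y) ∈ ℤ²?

descent: ρ → (4,0,-3)
descent: ρ → (-3,6,1)  [lands on river]
river: ρ → (1,6,-3)
closes: descent 2, river 2
min |a| on river = 1

1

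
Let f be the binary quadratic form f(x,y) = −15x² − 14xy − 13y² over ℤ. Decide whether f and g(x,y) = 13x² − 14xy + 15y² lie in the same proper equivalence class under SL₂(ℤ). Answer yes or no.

D₁ = -584, D₂ = -584
f is negative-definite; reduce −f:
−f: flip: (15,14,13)→(13,-14,15)
−f: translate: b→12 (≡-14 mod 26), so (13,-14,15)→(13,12,14)
−f: reduced (well bottom): (13,12,14) with a≤c, −a<b≤a
flip sign back: reduced form of f is (-13,-12,-14)
g: translate: b→12 (≡-14 mod 26), so (13,-14,15)→(13,12,14)
g: reduced (well bottom): (13,12,14) with a≤c, −a<b≤a
reduced forms (-13, -12, -14) vs (13, 12, 14) ⇒ inequivalent

no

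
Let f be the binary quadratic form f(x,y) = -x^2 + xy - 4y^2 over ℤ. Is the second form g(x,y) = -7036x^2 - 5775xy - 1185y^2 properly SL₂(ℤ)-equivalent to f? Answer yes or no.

D₁ = -15, D₂ = -15
f is negative-definite; reduce −f:
−f: translate: b→1 (≡-1 mod 2), so (1,-1,4)→(1,1,4)
−f: reduced (well bottom): (1,1,4) with a≤c, −a<b≤a
flip sign back: reduced form of f is (-1,-1,-4)
g is negative-definite; reduce −g:
−g: flip: (7036,5775,1185)→(1185,-5775,7036)
−g: translate: b→-1035 (≡-5775 mod 2370), so (1185,-5775,7036)→(1185,-1035,226)
−g: flip: (1185,-1035,226)→(226,1035,1185)
−g: translate: b→131 (≡1035 mod 452), so (226,1035,1185)→(226,131,19)
−g: flip: (226,131,19)→(19,-131,226)
−g: translate: b→-17 (≡-131 mod 38), so (19,-131,226)→(19,-17,4)
−g: flip: (19,-17,4)→(4,17,19)
−g: translate: b→1 (≡17 mod 8), so (4,17,19)→(4,1,1)
−g: flip: (4,1,1)→(1,-1,4)
−g: translate: b→1 (≡-1 mod 2), so (1,-1,4)→(1,1,4)
−g: reduced (well bottom): (1,1,4) with a≤c, −a<b≤a
flip sign back: reduced form of g is (-1,-1,-4)
reduced forms (-1, -1, -4) vs (-1, -1, -4) ⇒ equivalent

yes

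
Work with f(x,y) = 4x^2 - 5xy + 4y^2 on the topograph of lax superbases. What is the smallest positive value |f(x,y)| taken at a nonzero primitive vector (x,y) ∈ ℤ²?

translate: b→3 (≡-5 mod 8), so (4,-5,4)→(4,3,3)
flip: (4,3,3)→(3,-3,4)
translate: b→3 (≡-3 mod 6), so (3,-3,4)→(3,3,4)
reduced (well bottom): (3,3,4) with a≤c, −a<b≤a
well minimum = a = 3

3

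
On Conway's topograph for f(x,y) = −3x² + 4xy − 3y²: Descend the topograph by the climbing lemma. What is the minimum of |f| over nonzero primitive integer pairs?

translate: b→2 (≡-4 mod 6), so (3,-4,3)→(3,2,2)
flip: (3,2,2)→(2,-2,3)
translate: b→2 (≡-2 mod 4), so (2,-2,3)→(2,2,3)
reduced (well bottom): (2,2,3) with a≤c, −a<b≤a
well minimum |f| = |-2| = 2 (negative-definite)

2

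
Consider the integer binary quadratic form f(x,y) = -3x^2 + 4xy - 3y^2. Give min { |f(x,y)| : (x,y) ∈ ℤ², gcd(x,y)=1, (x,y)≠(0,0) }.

translate: b→2 (≡-4 mod 6), so (3,-4,3)→(3,2,2)
flip: (3,2,2)→(2,-2,3)
translate: b→2 (≡-2 mod 4), so (2,-2,3)→(2,2,3)
reduced (well bottom): (2,2,3) with a≤c, −a<b≤a
well minimum |f| = |-2| = 2 (negative-definite)

2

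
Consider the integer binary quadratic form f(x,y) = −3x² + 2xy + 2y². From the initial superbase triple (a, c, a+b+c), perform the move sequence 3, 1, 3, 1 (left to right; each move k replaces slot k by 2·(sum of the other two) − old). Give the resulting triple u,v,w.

start (-3,2,1) = (f(1,0),f(0,1),f(1,1))
replace slot 3: 2·((-3)+2) − 1 = -3 → (-3,2,-3)
replace slot 1: 2·(2+(-3)) − (-3) = 1 → (1,2,-3)
replace slot 3: 2·(1+2) − (-3) = 9 → (1,2,9)
replace slot 1: 2·(2+9) − 1 = 21 → (21,2,9)

21,2,9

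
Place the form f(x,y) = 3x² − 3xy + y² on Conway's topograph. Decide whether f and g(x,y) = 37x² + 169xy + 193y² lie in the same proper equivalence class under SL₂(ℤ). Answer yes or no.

D₁ = -3, D₂ = -3
f: translate: b→3 (≡-3 mod 6), so (3,-3,1)→(3,3,1)
f: flip: (3,3,1)→(1,-3,3)
f: translate: b→1 (≡-3 mod 2), so (1,-3,3)→(1,1,1)
f: reduced (well bottom): (1,1,1) with a≤c, −a<b≤a
g: translate: b→21 (≡169 mod 74), so (37,169,193)→(37,21,3)
g: flip: (37,21,3)→(3,-21,37)
g: translate: b→3 (≡-21 mod 6), so (3,-21,37)→(3,3,1)
g: flip: (3,3,1)→(1,-3,3)
g: translate: b→1 (≡-3 mod 2), so (1,-3,3)→(1,1,1)
g: reduced (well bottom): (1,1,1) with a≤c, −a<b≤a
reduced forms (1, 1, 1) vs (1, 1, 1) ⇒ equivalent

yes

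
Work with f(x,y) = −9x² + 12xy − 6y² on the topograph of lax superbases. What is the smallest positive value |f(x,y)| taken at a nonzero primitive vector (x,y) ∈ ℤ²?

translate: b→6 (≡-12 mod 18), so (9,-12,6)→(9,6,3)
flip: (9,6,3)→(3,-6,9)
translate: b→0 (≡-6 mod 6), so (3,-6,9)→(3,0,6)
reduced (well bottom): (3,0,6) with a≤c, −a<b≤a
well minimum |f| = |-3| = 3 (negative-definite)

3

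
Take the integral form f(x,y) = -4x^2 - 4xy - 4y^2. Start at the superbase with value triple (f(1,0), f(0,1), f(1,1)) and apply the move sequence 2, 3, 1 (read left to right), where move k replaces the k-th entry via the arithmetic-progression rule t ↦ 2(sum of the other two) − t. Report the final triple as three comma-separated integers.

start (-4,-4,-12) = (f(1,0),f(0,1),f(1,1))
replace slot 2: 2·((-4)+(-12)) − (-4) = -28 → (-4,-28,-12)
replace slot 3: 2·((-4)+(-28)) − (-12) = -52 → (-4,-28,-52)
replace slot 1: 2·((-28)+(-52)) − (-4) = -156 → (-156,-28,-52)

-156,-28,-52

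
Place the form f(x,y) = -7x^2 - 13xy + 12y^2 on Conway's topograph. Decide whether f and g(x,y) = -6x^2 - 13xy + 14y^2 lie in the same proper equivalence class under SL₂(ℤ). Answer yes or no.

D₁ = 505, D₂ = 505
river cycle of f (length 8): (12, 13, -7), (-7, 15, 10), (10, 5, -12), (-12, 19, 3), (3, 17, -18), (-18, 19, 2), (2, 21, -8), (-8, 11, 12)
river cycle of g (length 8): (14, 13, -6), (-6, 11, 16), (16, 21, -1), (-1, 21, 16), (16, 11, -6), (-6, 13, 14), (14, 15, -5), (-5, 15, 14)
cycles differ ⇒ inequivalent

no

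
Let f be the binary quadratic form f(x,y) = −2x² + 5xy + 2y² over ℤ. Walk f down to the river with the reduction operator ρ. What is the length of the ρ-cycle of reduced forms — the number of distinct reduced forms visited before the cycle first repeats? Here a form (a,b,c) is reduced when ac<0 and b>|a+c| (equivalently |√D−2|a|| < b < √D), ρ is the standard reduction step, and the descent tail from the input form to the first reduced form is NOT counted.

D = 41, ⌊√D⌋ = 6
river: ρ → (2,3,-4)
river: ρ → (-4,5,1)
river: ρ → (1,5,-4)
river: ρ → (-4,3,2)
river: ρ → (2,5,-2)
river: ρ → (-2,3,4)
river: ρ → (4,5,-1)
river: ρ → (-1,5,4)
river: ρ → (4,3,-2)
river: ρ → (-2,5,2)
ρ-cycle length = 10 (tail of 0 descent steps not counted)

10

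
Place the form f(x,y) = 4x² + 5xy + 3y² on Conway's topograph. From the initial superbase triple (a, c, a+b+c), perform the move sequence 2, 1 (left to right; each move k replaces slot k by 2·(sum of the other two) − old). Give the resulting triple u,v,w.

start (4,3,12) = (f(1,0),f(0,1),f(1,1))
replace slot 2: 2·(4+12) − 3 = 29 → (4,29,12)
replace slot 1: 2·(29+12) − 4 = 78 → (78,29,12)

78,29,12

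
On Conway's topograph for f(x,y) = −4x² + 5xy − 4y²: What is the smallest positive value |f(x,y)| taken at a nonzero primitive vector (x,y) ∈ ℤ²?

translate: b→3 (≡-5 mod 8), so (4,-5,4)→(4,3,3)
flip: (4,3,3)→(3,-3,4)
translate: b→3 (≡-3 mod 6), so (3,-3,4)→(3,3,4)
reduced (well bottom): (3,3,4) with a≤c, −a<b≤a
well minimum |f| = |-3| = 3 (negative-definite)

3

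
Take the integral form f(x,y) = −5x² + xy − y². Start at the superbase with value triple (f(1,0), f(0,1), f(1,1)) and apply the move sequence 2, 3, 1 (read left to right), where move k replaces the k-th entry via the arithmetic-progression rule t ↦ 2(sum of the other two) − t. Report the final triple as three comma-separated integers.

start (-5,-1,-5) = (f(1,0),f(0,1),f(1,1))
replace slot 2: 2·((-5)+(-5)) − (-1) = -19 → (-5,-19,-5)
replace slot 3: 2·((-5)+(-19)) − (-5) = -43 → (-5,-19,-43)
replace slot 1: 2·((-19)+(-43)) − (-5) = -119 → (-119,-19,-43)

-119,-19,-43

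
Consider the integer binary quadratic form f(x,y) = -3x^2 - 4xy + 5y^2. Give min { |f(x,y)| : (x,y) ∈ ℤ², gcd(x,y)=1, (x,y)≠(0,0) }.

descent: ρ → (5,4,-3)  [lands on river]
river: ρ → (-3,8,1)
river: ρ → (1,8,-3)
river: ρ → (-3,4,5)
river: ρ → (5,6,-2)
river: ρ → (-2,6,5)
closes: descent 1, river 6
min |a| on river = 1

1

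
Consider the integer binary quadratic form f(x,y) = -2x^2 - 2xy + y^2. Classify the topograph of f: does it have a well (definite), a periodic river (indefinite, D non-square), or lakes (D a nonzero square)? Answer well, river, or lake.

D = b²−4ac = (-2)² − 4·(-2)·1 = 12
D > 0 non-square ⇒ indefinite ⇒ periodic river

river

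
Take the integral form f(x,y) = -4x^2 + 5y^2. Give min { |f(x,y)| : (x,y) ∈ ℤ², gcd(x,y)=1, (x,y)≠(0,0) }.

descent: ρ → (5,0,-4)
descent: ρ → (-4,8,1)  [lands on river]
river: ρ → (1,8,-4)
closes: descent 2, river 2
min |a| on river = 1

1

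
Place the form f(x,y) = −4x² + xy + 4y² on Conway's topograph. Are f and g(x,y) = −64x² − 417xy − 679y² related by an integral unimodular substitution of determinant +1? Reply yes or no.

D₁ = 65, D₂ = 65
river cycle of f (length 6): (4, 7, -1), (-1, 7, 4), (4, 1, -4), (-4, 7, 1), (1, 7, -4), (-4, 1, 4)
river cycle of g (length 6): (-4, 1, 4), (4, 7, -1), (-1, 7, 4), (4, 1, -4), (-4, 7, 1), (1, 7, -4)
cycles coincide ⇒ equivalent

yes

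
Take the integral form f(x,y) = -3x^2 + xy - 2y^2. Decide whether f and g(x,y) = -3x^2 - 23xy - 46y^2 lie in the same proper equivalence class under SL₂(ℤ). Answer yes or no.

D₁ = -23, D₂ = -23
f is negative-definite; reduce −f:
−f: flip: (3,-1,2)→(2,1,3)
−f: reduced (well bottom): (2,1,3) with a≤c, −a<b≤a
flip sign back: reduced form of f is (-2,-1,-3)
g is negative-definite; reduce −g:
−g: translate: b→-1 (≡23 mod 6), so (3,23,46)→(3,-1,2)
−g: flip: (3,-1,2)→(2,1,3)
−g: reduced (well bottom): (2,1,3) with a≤c, −a<b≤a
flip sign back: reduced form of g is (-2,-1,-3)
reduced forms (-2, -1, -3) vs (-2, -1, -3) ⇒ equivalent

yes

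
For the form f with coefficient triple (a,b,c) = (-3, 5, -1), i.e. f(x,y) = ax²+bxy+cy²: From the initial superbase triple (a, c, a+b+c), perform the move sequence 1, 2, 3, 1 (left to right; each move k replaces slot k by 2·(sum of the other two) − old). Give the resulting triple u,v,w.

start (-3,-1,1) = (f(1,0),f(0,1),f(1,1))
replace slot 1: 2·((-1)+1) − (-3) = 3 → (3,-1,1)
replace slot 2: 2·(3+1) − (-1) = 9 → (3,9,1)
replace slot 3: 2·(3+9) − 1 = 23 → (3,9,23)
replace slot 1: 2·(9+23) − 3 = 61 → (61,9,23)

61,9,23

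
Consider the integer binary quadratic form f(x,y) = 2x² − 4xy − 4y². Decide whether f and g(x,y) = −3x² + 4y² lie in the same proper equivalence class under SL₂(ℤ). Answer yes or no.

D₁ = 48, D₂ = 48
river cycle of f (length 2): (-4, 4, 2), (2, 4, -4)
river cycle of g (length 2): (-3, 6, 1), (1, 6, -3)
cycles differ ⇒ inequivalent

no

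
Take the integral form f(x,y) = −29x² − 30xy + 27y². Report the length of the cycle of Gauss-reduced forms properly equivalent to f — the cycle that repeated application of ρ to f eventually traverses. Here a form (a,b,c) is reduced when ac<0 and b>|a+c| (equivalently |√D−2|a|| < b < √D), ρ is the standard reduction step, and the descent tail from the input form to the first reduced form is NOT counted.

D = 4032, ⌊√D⌋ = 63
descent: ρ → (27,30,-29)  [lands on river]
river: ρ → (-29,28,28)
river: ρ → (28,28,-29)
river: ρ → (-29,30,27)
river: ρ → (27,24,-32)
river: ρ → (-32,40,19)
river: ρ → (19,36,-36)
river: ρ → (-36,36,19)
river: ρ → (19,40,-32)
river: ρ → (-32,24,27)
ρ-cycle length = 10 (tail of 1 descent step not counted)

10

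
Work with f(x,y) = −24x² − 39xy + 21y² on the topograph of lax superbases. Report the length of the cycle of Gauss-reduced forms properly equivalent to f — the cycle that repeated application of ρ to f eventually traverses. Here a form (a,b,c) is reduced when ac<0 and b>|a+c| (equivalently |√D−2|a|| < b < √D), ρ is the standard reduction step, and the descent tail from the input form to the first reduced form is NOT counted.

D = 3537, ⌊√D⌋ = 59
descent: ρ → (21,39,-24)  [lands on river]
river: ρ → (-24,57,3)
river: ρ → (3,57,-24)
river: ρ → (-24,39,21)
river: ρ → (21,45,-18)
river: ρ → (-18,27,39)
river: ρ → (39,51,-6)
river: ρ → (-6,57,12)
river: ρ → (12,39,-42)
river: ρ → (-42,45,9)
river: ρ → (9,45,-42)
river: ρ → (-42,39,12)
river: ρ → (12,57,-6)
river: ρ → (-6,51,39)
river: ρ → (39,27,-18)
river: ρ → (-18,45,21)
ρ-cycle length = 16 (tail of 1 descent step not counted)

16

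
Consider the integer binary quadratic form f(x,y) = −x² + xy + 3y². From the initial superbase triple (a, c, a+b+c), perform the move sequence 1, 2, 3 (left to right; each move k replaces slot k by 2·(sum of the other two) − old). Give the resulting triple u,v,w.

start (-1,3,3) = (f(1,0),f(0,1),f(1,1))
replace slot 1: 2·(3+3) − (-1) = 13 → (13,3,3)
replace slot 2: 2·(13+3) − 3 = 29 → (13,29,3)
replace slot 3: 2·(13+29) − 3 = 81 → (13,29,81)

13,29,81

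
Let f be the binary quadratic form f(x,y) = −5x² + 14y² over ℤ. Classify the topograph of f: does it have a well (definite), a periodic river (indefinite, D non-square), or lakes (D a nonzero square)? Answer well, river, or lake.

D = b²−4ac = 0² − 4·(-5)·14 = 280
D > 0 non-square ⇒ indefinite ⇒ periodic river

river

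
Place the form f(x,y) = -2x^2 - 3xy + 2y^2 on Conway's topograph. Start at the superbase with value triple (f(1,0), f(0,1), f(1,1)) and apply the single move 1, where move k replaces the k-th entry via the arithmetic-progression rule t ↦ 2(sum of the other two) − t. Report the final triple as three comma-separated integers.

start (-2,2,-3) = (f(1,0),f(0,1),f(1,1))
replace slot 1: 2·(2+(-3)) − (-2) = 0 → (0,2,-3)

0,2,-3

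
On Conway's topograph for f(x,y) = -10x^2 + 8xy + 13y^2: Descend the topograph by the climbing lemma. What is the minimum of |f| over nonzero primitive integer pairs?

river: ρ → (13,18,-5)
river: ρ → (-5,22,5)
river: ρ → (5,18,-13)
river: ρ → (-13,8,10)
river: ρ → (10,12,-11)
river: ρ → (-11,10,11)
river: ρ → (11,12,-10)
river: ρ → (-10,8,13)
closes: descent 0, river 8
min |a| on river = 5

5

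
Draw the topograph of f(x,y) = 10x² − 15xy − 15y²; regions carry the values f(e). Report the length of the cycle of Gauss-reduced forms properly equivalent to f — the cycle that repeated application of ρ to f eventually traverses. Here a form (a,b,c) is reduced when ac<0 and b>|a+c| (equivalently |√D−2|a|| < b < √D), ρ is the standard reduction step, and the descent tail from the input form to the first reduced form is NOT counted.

D = 825, ⌊√D⌋ = 28
descent: ρ → (-15,15,10)  [lands on river]
river: ρ → (10,25,-5)
river: ρ → (-5,25,10)
river: ρ → (10,15,-15)
ρ-cycle length = 4 (tail of 1 descent step not counted)

4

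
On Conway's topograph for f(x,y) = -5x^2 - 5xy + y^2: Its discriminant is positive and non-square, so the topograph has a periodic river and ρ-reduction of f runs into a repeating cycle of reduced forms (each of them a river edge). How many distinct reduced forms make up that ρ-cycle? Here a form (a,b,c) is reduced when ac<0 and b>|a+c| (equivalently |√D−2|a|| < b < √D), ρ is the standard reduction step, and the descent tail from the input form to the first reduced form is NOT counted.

D = 45, ⌊√D⌋ = 6
descent: ρ → (1,5,-5)  [lands on river]
river: ρ → (-5,5,1)
ρ-cycle length = 2 (tail of 1 descent step not counted)

2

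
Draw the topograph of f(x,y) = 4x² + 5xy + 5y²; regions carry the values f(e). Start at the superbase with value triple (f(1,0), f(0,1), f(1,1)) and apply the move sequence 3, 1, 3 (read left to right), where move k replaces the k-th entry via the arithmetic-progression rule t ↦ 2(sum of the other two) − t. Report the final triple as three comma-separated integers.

start (4,5,14) = (f(1,0),f(0,1),f(1,1))
replace slot 3: 2·(4+5) − 14 = 4 → (4,5,4)
replace slot 1: 2·(5+4) − 4 = 14 → (14,5,4)
replace slot 3: 2·(14+5) − 4 = 34 → (14,5,34)

14,5,34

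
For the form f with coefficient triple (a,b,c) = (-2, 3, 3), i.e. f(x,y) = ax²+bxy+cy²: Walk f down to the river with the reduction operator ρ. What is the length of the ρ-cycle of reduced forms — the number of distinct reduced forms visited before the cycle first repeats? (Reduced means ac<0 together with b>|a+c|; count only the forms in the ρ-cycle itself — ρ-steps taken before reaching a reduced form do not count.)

D = 33, ⌊√D⌋ = 5
river: ρ → (3,3,-2)
river: ρ → (-2,5,1)
river: ρ → (1,5,-2)
river: ρ → (-2,3,3)
ρ-cycle length = 4 (tail of 0 descent steps not counted)

4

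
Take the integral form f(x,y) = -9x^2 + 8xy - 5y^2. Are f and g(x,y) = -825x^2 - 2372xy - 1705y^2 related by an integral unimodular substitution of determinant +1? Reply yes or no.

D₁ = -116, D₂ = -116
f is negative-definite; reduce −f:
−f: flip: (9,-8,5)→(5,8,9)
−f: translate: b→-2 (≡8 mod 10), so (5,8,9)→(5,-2,6)
−f: reduced (well bottom): (5,-2,6) with a≤c, −a<b≤a
flip sign back: reduced form of f is (-5,2,-6)
g is negative-definite; reduce −g:
−g: translate: b→722 (≡2372 mod 1650), so (825,2372,1705)→(825,722,158)
−g: flip: (825,722,158)→(158,-722,825)
−g: translate: b→-90 (≡-722 mod 316), so (158,-722,825)→(158,-90,13)
−g: flip: (158,-90,13)→(13,90,158)
−g: translate: b→12 (≡90 mod 26), so (13,90,158)→(13,12,5)
−g: flip: (13,12,5)→(5,-12,13)
−g: translate: b→-2 (≡-12 mod 10), so (5,-12,13)→(5,-2,6)
−g: reduced (well bottom): (5,-2,6) with a≤c, −a<b≤a
flip sign back: reduced form of g is (-5,2,-6)
reduced forms (-5, 2, -6) vs (-5, 2, -6) ⇒ equivalent

yes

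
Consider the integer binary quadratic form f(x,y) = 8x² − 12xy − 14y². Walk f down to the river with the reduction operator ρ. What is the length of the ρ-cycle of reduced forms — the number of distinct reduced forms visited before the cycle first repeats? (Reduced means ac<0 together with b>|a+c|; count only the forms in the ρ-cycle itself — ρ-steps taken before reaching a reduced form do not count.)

D = 592, ⌊√D⌋ = 24
descent: ρ → (-14,12,8)  [lands on river]
river: ρ → (8,20,-6)
river: ρ → (-6,16,14)
river: ρ → (14,12,-8)
river: ρ → (-8,20,6)
river: ρ → (6,16,-14)
ρ-cycle length = 6 (tail of 1 descent step not counted)

6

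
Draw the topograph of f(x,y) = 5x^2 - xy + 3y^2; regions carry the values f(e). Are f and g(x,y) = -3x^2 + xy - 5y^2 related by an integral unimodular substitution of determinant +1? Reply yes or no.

D₁ = -59, D₂ = -59
f: flip: (5,-1,3)→(3,1,5)
f: reduced (well bottom): (3,1,5) with a≤c, −a<b≤a
g is negative-definite; reduce −g:
−g: reduced (well bottom): (3,-1,5) with a≤c, −a<b≤a
flip sign back: reduced form of g is (-3,1,-5)
reduced forms (3, 1, 5) vs (-3, 1, -5) ⇒ inequivalent

no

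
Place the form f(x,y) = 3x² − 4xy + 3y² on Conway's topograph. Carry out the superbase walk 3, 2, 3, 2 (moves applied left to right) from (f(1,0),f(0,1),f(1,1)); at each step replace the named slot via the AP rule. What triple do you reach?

start (3,3,2) = (f(1,0),f(0,1),f(1,1))
replace slot 3: 2·(3+3) − 2 = 10 → (3,3,10)
replace slot 2: 2·(3+10) − 3 = 23 → (3,23,10)
replace slot 3: 2·(3+23) − 10 = 42 → (3,23,42)
replace slot 2: 2·(3+42) − 23 = 67 → (3,67,42)

3,67,42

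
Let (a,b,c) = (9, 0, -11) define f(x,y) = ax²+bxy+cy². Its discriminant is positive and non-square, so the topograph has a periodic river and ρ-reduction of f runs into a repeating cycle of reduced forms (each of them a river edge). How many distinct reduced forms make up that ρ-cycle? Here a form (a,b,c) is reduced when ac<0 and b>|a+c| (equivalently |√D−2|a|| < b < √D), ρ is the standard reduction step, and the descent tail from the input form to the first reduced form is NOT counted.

D = 396, ⌊√D⌋ = 19
descent: ρ → (-11,0,9)
descent: ρ → (9,18,-2)  [lands on river]
river: ρ → (-2,18,9)
ρ-cycle length = 2 (tail of 2 descent steps not counted)

2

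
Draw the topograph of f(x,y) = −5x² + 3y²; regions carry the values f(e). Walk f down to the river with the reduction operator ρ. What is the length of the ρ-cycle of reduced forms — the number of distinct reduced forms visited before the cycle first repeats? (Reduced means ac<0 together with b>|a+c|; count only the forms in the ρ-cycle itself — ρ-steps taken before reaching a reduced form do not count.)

D = 60, ⌊√D⌋ = 7
descent: ρ → (3,6,-2)  [lands on river]
river: ρ → (-2,6,3)
ρ-cycle length = 2 (tail of 1 descent step not counted)

2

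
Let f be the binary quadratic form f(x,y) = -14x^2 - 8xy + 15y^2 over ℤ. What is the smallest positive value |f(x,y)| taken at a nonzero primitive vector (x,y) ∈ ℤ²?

descent: ρ → (15,8,-14)  [lands on river]
river: ρ → (-14,20,9)
river: ρ → (9,16,-18)
river: ρ → (-18,20,7)
river: ρ → (7,22,-15)
river: ρ → (-15,8,14)
river: ρ → (14,20,-9)
river: ρ → (-9,16,18)
river: ρ → (18,20,-7)
river: ρ → (-7,22,15)
closes: descent 1, river 10
min |a| on river = 7

7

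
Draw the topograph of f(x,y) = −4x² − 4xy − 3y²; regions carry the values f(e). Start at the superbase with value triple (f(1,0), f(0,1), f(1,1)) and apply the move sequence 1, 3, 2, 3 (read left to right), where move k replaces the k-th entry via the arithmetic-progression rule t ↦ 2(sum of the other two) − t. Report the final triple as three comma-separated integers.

start (-4,-3,-11) = (f(1,0),f(0,1),f(1,1))
replace slot 1: 2·((-3)+(-11)) − (-4) = -24 → (-24,-3,-11)
replace slot 3: 2·((-24)+(-3)) − (-11) = -43 → (-24,-3,-43)
replace slot 2: 2·((-24)+(-43)) − (-3) = -131 → (-24,-131,-43)
replace slot 3: 2·((-24)+(-131)) − (-43) = -267 → (-24,-131,-267)

-24,-131,-267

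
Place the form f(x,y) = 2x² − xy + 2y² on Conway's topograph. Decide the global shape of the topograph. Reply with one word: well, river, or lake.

D = b²−4ac = (-1)² − 4·2·2 = -15
D < 0 ⇒ definite ⇒ every region one sign ⇒ single well

well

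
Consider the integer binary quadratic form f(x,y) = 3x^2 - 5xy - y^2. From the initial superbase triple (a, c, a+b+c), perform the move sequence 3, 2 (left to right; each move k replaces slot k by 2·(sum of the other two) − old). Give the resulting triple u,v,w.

start (3,-1,-3) = (f(1,0),f(0,1),f(1,1))
replace slot 3: 2·(3+(-1)) − (-3) = 7 → (3,-1,7)
replace slot 2: 2·(3+7) − (-1) = 21 → (3,21,7)

3,21,7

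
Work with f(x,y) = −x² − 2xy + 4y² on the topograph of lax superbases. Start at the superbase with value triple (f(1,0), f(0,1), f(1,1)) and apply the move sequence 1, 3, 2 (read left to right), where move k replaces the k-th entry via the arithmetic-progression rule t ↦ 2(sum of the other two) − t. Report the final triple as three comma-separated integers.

start (-1,4,1) = (f(1,0),f(0,1),f(1,1))
replace slot 1: 2·(4+1) − (-1) = 11 → (11,4,1)
replace slot 3: 2·(11+4) − 1 = 29 → (11,4,29)
replace slot 2: 2·(11+29) − 4 = 76 → (11,76,29)

11,76,29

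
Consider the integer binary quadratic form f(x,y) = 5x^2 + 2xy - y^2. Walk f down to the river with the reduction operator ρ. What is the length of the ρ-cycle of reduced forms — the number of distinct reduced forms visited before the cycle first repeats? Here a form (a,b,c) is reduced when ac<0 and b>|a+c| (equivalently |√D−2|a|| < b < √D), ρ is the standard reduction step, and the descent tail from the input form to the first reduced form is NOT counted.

D = 24, ⌊√D⌋ = 4
descent: ρ → (-1,4,2)  [lands on river]
river: ρ → (2,4,-1)
ρ-cycle length = 2 (tail of 1 descent step not counted)

2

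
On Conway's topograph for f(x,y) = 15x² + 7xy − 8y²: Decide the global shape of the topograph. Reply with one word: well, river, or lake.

D = b²−4ac = 7² − 4·15·(-8) = 529
D = 23² is a perfect square ⇒ form factors over ℤ ⇒ lakes

lake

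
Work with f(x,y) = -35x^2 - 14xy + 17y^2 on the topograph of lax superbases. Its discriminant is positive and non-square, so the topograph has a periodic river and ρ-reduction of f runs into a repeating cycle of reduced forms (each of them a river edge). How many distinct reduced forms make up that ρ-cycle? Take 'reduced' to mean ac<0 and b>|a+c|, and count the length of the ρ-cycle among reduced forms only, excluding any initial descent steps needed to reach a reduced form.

D = 2576, ⌊√D⌋ = 50
descent: ρ → (17,48,-4)  [lands on river]
river: ρ → (-4,48,17)
river: ρ → (17,20,-32)
river: ρ → (-32,44,5)
river: ρ → (5,46,-23)
river: ρ → (-23,46,5)
river: ρ → (5,44,-32)
river: ρ → (-32,20,17)
ρ-cycle length = 8 (tail of 1 descent step not counted)

8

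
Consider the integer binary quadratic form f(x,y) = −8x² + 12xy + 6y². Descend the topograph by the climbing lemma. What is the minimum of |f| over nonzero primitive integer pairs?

river: ρ → (6,12,-8)
river: ρ → (-8,4,10)
river: ρ → (10,16,-2)
river: ρ → (-2,16,10)
river: ρ → (10,4,-8)
river: ρ → (-8,12,6)
closes: descent 0, river 6
min |a| on river = 2

2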